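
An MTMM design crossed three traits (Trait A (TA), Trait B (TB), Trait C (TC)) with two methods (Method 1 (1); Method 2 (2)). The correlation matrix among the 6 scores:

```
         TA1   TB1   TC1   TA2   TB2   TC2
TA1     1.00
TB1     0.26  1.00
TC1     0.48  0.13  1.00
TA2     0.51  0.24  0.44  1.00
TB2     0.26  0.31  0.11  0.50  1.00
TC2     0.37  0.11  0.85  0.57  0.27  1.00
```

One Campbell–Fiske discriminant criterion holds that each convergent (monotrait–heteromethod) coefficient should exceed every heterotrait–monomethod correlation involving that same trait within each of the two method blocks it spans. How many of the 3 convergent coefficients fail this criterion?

Checking each validity diagonal entry against its comparison values:
TA (methods 1·2): 0.51 vs {0.26, 0.50, 0.48, 0.57} → fail.
TB (methods 1·2): 0.31 vs {0.26, 0.50, 0.13, 0.27} → fail.
TC (methods 1·2): 0.85 vs {0.48, 0.57, 0.13, 0.27} → pass.
2 of 3 fail.

2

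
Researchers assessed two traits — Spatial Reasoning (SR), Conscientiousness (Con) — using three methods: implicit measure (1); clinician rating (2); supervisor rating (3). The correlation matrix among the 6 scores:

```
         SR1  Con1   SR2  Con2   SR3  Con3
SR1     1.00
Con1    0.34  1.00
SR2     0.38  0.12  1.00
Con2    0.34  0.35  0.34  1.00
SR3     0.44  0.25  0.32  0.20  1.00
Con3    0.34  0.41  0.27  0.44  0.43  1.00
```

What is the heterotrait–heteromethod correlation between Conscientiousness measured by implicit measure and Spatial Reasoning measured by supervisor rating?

0.25

Different traits and methods: r(Con1, SR3) = 0.25.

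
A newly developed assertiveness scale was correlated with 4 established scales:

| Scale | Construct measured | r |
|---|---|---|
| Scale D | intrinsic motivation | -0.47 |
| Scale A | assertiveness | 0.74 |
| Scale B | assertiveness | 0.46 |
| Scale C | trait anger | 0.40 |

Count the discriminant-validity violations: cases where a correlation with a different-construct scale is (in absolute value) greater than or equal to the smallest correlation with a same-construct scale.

1

Convergent (same construct = assertiveness): Scale A, Scale B.
Smallest convergent = 0.46. Discriminant |r|: 0.47, 0.40; count ≥ 0.46 → 1.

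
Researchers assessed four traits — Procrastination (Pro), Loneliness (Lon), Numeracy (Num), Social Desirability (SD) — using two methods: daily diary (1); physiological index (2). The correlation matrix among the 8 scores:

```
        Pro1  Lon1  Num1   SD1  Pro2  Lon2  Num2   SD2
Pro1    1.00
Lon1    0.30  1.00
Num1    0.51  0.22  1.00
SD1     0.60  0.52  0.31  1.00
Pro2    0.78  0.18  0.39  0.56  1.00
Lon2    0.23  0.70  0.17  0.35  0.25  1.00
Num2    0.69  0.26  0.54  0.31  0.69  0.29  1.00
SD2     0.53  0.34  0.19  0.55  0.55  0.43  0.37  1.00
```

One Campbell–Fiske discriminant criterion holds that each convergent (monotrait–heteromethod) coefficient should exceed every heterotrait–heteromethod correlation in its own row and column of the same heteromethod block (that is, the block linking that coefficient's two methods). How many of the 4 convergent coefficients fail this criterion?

Checking each validity diagonal entry against its comparison values:
Pro (methods 1·2): 0.78 vs {0.23, 0.18, 0.69, 0.39, 0.53, 0.56} → pass.
Lon (methods 1·2): 0.70 vs {0.18, 0.23, 0.26, 0.17, 0.34, 0.35} → pass.
Num (methods 1·2): 0.54 vs {0.39, 0.69, 0.17, 0.26, 0.19, 0.31} → fail.
SD (methods 1·2): 0.55 vs {0.56, 0.53, 0.35, 0.34, 0.31, 0.19} → fail.
2 of 4 fail.

2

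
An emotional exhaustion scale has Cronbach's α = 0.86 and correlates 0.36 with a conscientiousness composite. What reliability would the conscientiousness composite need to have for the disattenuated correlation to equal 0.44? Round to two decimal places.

r_true = r_obs / √(r_xx · r_yy) ⇒ 0.44 = 0.36 / √(0.86 · r_yy).
√(0.86 · r_yy) = 0.36 / 0.44 = 0.8182; 0.86 · r_yy = 0.6695; r_yy = 0.6695 / 0.86 ≈ 0.78.

0.78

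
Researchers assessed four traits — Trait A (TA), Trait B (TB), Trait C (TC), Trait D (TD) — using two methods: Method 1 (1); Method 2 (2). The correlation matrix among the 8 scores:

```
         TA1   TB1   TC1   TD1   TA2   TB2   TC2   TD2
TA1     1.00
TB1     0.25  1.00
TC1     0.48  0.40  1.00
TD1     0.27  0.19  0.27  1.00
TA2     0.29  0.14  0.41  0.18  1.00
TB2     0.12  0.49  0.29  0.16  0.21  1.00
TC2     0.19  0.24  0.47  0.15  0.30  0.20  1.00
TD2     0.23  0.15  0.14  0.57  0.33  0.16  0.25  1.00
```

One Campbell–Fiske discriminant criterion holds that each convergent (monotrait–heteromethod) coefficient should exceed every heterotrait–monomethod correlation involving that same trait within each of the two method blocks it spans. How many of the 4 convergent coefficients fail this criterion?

Convergent coefficients and their comparison sets:
TA (methods 1·2): 0.29 vs {0.25, 0.21, 0.48, 0.30, 0.27, 0.33} → fail.
TB (methods 1·2): 0.49 vs {0.25, 0.21, 0.40, 0.20, 0.19, 0.16} → pass.
TC (methods 1·2): 0.47 vs {0.48, 0.30, 0.40, 0.20, 0.27, 0.25} → fail.
TD (methods 1·2): 0.57 vs {0.27, 0.33, 0.19, 0.16, 0.27, 0.25} → pass.
2 of 4 fail.

2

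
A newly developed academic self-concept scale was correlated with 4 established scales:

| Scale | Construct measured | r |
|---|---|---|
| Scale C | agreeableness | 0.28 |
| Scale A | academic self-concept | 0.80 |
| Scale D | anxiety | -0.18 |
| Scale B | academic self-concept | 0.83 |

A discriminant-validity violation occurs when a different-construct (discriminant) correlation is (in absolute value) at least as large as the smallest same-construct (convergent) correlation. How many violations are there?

Convergent (same construct = academic self-concept): Scale A, Scale B.
Smallest convergent = 0.80. Discriminant |r|: 0.28, 0.18; count ≥ 0.80 → 0.

0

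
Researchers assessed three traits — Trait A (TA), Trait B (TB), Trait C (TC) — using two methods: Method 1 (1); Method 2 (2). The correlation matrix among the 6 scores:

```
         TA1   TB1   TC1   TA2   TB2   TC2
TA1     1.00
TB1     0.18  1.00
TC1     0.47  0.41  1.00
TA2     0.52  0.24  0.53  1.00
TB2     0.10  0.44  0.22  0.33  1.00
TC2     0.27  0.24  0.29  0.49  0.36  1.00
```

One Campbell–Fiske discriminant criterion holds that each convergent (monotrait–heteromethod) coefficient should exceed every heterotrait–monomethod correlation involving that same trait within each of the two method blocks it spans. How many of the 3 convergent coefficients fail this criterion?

Each convergent coefficient versus the relevant comparison correlations:
TA (methods 1·2): 0.52 vs {0.18, 0.33, 0.47, 0.49} → pass.
TB (methods 1·2): 0.44 vs {0.18, 0.33, 0.41, 0.36} → pass.
TC (methods 1·2): 0.29 vs {0.47, 0.49, 0.41, 0.36} → fail.
1 of 3 fail.

1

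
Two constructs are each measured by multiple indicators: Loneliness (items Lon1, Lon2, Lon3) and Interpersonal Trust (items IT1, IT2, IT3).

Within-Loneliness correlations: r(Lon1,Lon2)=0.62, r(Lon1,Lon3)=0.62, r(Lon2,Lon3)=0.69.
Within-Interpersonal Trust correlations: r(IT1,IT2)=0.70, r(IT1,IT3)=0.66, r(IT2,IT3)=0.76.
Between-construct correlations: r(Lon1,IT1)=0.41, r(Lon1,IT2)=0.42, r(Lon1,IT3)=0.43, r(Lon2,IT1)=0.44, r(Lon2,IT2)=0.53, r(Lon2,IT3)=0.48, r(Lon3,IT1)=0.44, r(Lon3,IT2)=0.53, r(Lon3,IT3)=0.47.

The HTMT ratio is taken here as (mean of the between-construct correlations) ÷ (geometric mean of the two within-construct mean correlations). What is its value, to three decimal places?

Mean heterotrait r = 4.15/9 = 0.4611.
Mean within-Lon = 1.93/3 = 0.6433; mean within-IT = 2.12/3 = 0.7067.
Geometric mean = √(0.6433 × 0.7067) = 0.6743.
HTMT = 0.4611 / 0.6743 = 0.684.

0.684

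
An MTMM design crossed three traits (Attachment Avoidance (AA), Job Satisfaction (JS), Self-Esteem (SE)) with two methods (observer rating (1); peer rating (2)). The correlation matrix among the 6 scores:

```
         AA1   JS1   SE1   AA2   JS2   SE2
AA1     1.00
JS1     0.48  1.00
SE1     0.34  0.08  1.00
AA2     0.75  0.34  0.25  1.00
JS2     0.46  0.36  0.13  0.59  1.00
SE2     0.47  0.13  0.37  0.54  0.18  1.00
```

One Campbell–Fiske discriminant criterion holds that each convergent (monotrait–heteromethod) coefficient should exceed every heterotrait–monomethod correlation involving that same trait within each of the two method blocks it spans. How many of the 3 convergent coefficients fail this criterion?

2

Each convergent coefficient versus the relevant comparison correlations:
AA (methods 1·2): 0.75 vs {0.48, 0.59, 0.34, 0.54} → pass.
JS (methods 1·2): 0.36 vs {0.48, 0.59, 0.08, 0.18} → fail.
SE (methods 1·2): 0.37 vs {0.34, 0.54, 0.08, 0.18} → fail.
2 of 3 fail.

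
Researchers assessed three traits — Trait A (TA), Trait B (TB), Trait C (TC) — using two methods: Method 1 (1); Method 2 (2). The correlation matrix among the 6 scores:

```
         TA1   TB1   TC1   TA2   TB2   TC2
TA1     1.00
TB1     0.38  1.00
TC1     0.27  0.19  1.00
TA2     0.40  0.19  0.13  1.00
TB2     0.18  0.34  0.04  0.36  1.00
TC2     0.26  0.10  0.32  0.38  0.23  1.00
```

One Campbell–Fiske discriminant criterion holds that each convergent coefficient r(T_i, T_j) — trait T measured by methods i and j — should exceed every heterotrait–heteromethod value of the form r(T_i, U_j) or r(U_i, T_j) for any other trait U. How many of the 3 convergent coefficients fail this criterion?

Checking each validity diagonal entry against its comparison values:
TA (methods 1·2): 0.40 vs {0.18, 0.19, 0.26, 0.13} → pass.
TB (methods 1·2): 0.34 vs {0.19, 0.18, 0.10, 0.04} → pass.
TC (methods 1·2): 0.32 vs {0.13, 0.26, 0.04, 0.10} → pass.
0 of 3 fail.

0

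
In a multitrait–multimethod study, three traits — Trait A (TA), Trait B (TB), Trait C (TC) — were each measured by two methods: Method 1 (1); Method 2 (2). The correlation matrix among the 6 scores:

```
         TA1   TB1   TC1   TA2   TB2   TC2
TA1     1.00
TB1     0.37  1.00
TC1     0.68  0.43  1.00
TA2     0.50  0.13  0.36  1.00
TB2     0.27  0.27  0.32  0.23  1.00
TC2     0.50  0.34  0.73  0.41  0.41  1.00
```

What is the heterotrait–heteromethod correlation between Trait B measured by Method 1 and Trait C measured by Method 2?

Different traits and methods: r(TB1, TC2) = 0.34.

0.34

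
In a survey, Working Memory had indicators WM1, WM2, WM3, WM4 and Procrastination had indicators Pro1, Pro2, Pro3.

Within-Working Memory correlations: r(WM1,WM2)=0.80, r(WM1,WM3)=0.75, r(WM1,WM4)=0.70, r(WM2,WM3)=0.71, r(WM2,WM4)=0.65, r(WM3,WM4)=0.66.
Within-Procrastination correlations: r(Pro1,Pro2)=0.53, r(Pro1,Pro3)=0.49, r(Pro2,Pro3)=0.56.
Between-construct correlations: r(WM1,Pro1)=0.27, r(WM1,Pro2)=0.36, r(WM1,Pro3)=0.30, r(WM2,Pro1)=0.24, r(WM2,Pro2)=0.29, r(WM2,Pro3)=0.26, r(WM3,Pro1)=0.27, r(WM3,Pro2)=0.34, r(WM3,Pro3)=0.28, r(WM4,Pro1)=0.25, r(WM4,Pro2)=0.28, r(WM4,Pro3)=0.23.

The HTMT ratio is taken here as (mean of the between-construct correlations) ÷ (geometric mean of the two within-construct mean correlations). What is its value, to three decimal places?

Mean heterotrait r = 3.37/12 = 0.2808.
Mean within-WM = 4.27/6 = 0.7117; mean within-Pro = 1.58/3 = 0.5267.
Geometric mean = √(0.7117 × 0.5267) = 0.6123.
HTMT = 0.2808 / 0.6123 = 0.459.

0.459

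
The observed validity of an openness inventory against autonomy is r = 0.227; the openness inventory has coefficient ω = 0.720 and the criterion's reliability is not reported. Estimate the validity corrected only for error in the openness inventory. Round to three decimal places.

0.268

Single correction: r_c = r_obs / √r_xx = 0.227 / √0.720 = 0.227 / 0.8485 ≈ 0.268.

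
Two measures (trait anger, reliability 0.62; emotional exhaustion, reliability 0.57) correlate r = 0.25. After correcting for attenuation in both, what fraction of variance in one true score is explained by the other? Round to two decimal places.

Disattenuated r = 0.25 / √(0.62 × 0.57) = 0.25 / 0.5945 = 0.4205.
Shared true-score variance = 0.4205² = 0.1768 ≈ 0.18.

0.18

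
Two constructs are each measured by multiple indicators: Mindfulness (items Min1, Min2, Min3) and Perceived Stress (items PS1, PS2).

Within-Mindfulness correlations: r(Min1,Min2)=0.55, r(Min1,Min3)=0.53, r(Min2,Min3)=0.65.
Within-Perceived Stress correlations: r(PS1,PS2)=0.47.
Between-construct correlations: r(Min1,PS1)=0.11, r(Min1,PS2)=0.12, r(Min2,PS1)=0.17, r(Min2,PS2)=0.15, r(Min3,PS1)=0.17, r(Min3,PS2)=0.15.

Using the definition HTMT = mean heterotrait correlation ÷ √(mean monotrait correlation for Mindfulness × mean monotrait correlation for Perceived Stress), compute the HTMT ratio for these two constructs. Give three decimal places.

Mean heterotrait r = 0.87/6 = 0.1450.
Mean within-Min = 1.73/3 = 0.5767; mean within-PS = 0.47/1 = 0.4700.
Geometric mean = √(0.5767 × 0.4700) = 0.5206.
HTMT = 0.1450 / 0.5206 = 0.279.

0.279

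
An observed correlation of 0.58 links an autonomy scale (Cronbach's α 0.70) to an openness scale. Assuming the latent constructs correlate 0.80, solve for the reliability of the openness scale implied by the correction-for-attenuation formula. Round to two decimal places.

r_true = r_obs / √(r_xx · r_yy) ⇒ 0.80 = 0.58 / √(0.70 · r_yy).
√(0.70 · r_yy) = 0.58 / 0.80 = 0.7250; 0.70 · r_yy = 0.5256; r_yy = 0.5256 / 0.70 ≈ 0.75.

0.75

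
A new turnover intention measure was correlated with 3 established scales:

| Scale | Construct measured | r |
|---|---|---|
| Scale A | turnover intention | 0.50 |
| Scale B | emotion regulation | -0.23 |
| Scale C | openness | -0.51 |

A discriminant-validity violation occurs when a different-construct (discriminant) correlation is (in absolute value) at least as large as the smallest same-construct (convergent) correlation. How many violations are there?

Convergent (same construct = turnover intention): Scale A.
Smallest convergent = 0.50. Discriminant |r|: 0.23, 0.51; count ≥ 0.50 → 1.

1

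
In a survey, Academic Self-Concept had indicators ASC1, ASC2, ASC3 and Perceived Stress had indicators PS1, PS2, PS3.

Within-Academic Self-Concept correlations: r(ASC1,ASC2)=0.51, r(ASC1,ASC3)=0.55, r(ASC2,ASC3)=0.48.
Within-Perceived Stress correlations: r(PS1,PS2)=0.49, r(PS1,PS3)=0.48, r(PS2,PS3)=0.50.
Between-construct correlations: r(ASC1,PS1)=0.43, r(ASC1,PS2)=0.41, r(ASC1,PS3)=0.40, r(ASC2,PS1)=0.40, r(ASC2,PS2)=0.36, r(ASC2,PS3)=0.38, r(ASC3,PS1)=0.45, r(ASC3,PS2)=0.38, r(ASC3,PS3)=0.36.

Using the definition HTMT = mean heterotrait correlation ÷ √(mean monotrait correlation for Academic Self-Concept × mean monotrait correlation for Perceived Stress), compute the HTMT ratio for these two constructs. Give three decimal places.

Mean heterotrait r = 3.57/9 = 0.3967.
Mean within-ASC = 1.54/3 = 0.5133; mean within-PS = 1.47/3 = 0.4900.
Geometric mean = √(0.5133 × 0.4900) = 0.5015.
HTMT = 0.3967 / 0.5015 = 0.791.

0.791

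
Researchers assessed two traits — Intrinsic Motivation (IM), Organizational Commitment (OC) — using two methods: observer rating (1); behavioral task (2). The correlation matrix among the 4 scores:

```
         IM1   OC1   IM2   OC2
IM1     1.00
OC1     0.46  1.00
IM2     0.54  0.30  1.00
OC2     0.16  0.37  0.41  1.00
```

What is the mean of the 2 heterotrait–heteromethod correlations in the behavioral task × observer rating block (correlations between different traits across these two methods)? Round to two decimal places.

HTHM values (method 2 × method 1): 0.30, 0.16; mean = 0.46/2 = 0.23.

0.23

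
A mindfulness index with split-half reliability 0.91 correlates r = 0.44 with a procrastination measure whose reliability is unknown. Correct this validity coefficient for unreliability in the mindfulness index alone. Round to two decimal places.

0.46

Single correction: r_c = r_obs / √r_xx = 0.44 / √0.91 = 0.44 / 0.9539 ≈ 0.46.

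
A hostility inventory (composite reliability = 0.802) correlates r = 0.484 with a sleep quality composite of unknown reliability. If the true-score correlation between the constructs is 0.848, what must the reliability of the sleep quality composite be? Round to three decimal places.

0.406

r_true = r_obs / √(r_xx · r_yy) ⇒ 0.848 = 0.484 / √(0.802 · r_yy).
√(0.802 · r_yy) = 0.484 / 0.848 = 0.5708; 0.802 · r_yy = 0.3258; r_yy = 0.3258 / 0.802 ≈ 0.406.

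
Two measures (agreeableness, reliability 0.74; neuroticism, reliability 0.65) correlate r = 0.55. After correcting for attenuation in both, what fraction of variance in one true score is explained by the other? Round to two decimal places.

Disattenuated r = 0.55 / √(0.74 × 0.65) = 0.55 / 0.6935 = 0.7931.
Shared true-score variance = 0.7931² = 0.6290 ≈ 0.63.

0.63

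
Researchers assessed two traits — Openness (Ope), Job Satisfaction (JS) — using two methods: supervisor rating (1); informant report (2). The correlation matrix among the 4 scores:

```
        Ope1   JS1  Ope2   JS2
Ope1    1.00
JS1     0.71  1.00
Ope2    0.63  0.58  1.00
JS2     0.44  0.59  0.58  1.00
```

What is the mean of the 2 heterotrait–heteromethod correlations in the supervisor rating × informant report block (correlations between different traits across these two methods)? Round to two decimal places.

0.51

HTHM values (method 1 × method 2): 0.44, 0.58; mean = 1.02/2 = 0.51.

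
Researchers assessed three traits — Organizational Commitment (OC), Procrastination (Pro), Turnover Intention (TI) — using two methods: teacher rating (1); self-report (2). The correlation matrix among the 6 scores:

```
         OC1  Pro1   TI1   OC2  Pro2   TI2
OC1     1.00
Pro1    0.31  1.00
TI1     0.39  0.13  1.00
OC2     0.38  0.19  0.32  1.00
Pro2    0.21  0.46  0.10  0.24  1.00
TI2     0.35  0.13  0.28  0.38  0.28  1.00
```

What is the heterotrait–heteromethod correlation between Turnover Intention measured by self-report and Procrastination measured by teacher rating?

Different traits and methods: r(TI2, Pro1) = 0.13.

0.13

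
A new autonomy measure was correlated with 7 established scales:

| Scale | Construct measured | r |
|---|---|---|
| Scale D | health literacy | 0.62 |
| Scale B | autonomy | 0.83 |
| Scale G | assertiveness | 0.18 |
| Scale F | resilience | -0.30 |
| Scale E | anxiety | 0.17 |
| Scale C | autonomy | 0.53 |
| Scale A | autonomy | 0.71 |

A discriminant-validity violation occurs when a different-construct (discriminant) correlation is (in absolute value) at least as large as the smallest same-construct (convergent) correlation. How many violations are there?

1

Convergent (same construct = autonomy): Scale B, Scale C, Scale A.
Smallest convergent = 0.53. Discriminant |r|: 0.62, 0.18, 0.30, 0.17; count ≥ 0.53 → 1.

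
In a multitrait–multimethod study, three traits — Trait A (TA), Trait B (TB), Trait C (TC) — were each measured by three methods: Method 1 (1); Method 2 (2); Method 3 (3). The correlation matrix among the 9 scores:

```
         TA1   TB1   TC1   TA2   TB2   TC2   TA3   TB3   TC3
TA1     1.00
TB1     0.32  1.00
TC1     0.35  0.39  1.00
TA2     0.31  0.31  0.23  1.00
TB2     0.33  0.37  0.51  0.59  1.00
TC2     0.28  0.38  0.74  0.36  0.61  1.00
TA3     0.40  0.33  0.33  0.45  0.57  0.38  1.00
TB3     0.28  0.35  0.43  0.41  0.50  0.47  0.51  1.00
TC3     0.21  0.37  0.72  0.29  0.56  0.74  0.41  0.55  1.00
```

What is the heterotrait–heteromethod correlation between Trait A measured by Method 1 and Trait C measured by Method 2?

Different traits and methods: r(TA1, TC2) = 0.28.

0.28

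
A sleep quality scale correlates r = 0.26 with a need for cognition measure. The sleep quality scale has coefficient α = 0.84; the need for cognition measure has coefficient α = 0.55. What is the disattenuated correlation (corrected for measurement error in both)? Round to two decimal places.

r_true = r_obs / √(r_xx · r_yy) = 0.26 / √(0.84 × 0.55) = 0.26 / √0.4620 = 0.26 / 0.6797 ≈ 0.38.

0.38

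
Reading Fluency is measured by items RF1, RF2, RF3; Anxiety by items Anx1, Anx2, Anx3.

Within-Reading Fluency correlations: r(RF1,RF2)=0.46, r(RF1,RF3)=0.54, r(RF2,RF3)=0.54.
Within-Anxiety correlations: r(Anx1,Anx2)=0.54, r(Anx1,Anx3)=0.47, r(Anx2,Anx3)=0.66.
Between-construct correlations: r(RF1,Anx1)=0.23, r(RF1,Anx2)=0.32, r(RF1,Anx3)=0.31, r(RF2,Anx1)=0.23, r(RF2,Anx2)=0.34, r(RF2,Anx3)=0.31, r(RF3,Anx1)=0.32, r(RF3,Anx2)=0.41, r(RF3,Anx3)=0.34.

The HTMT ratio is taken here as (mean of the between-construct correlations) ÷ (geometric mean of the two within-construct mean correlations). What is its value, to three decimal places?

Between-construct mean = 2.81/9 = 0.3122.
Mean within-RF = 1.54/3 = 0.5133; mean within-Anx = 1.67/3 = 0.5567.
Geometric mean = √(0.5133 × 0.5567) = 0.5346.
HTMT = 0.3122 / 0.5346 = 0.584.

0.584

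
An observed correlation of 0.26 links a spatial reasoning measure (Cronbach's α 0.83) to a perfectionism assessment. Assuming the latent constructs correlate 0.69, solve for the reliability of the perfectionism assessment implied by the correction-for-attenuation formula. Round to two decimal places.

r_true = r_obs / √(r_xx · r_yy) ⇒ 0.69 = 0.26 / √(0.83 · r_yy).
√(0.83 · r_yy) = 0.26 / 0.69 = 0.3768; 0.83 · r_yy = 0.1420; r_yy = 0.1420 / 0.83 ≈ 0.17.

0.17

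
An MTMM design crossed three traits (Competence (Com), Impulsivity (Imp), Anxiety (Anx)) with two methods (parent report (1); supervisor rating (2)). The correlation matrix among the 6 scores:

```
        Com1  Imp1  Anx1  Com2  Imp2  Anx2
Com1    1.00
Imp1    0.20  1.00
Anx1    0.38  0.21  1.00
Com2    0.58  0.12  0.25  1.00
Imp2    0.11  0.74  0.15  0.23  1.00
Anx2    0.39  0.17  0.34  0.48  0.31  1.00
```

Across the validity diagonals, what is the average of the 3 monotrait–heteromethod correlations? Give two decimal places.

0.55

Convergent values: 0.58, 0.74, 0.34; mean = 1.66/3 = 0.55.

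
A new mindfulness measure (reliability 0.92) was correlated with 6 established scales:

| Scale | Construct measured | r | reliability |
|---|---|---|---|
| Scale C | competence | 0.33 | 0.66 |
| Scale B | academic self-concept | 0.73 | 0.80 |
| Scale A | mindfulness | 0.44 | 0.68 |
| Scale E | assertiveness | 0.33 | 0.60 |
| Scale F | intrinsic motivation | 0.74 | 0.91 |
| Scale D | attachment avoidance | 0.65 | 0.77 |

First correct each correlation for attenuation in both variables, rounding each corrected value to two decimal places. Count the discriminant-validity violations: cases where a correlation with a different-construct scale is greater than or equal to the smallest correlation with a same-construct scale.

Disattenuated r (r / √(r_scale · r_new)):
  Scale C (disc): 0.33 / √(0.66·0.92) = 0.42
  Scale B (disc): 0.73 / √(0.80·0.92) = 0.85
  Scale A (conv): 0.44 / √(0.68·0.92) = 0.56
  Scale E (disc): 0.33 / √(0.60·0.92) = 0.44
  Scale F (disc): 0.74 / √(0.91·0.92) = 0.81
  Scale D (disc): 0.65 / √(0.77·0.92) = 0.77
Smallest convergent = 0.56. Discriminant values: 0.42, 0.85, 0.44, 0.81, 0.77; count ≥ 0.56 → 3.

3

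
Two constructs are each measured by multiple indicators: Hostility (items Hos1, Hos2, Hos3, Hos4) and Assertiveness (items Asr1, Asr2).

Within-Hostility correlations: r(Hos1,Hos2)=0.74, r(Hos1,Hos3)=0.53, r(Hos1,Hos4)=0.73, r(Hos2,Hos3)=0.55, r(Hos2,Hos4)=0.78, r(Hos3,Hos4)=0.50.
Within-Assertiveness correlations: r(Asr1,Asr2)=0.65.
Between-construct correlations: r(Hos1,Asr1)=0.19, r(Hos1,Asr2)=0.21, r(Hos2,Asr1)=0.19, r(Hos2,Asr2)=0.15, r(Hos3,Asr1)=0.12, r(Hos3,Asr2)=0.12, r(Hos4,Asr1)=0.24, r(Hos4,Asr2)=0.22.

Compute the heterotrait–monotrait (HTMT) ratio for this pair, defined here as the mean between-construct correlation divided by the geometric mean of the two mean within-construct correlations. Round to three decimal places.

Mean between = 1.44/8 = 0.1800.
Mean within-Hos = 3.83/6 = 0.6383; mean within-Asr = 0.65/1 = 0.6500.
Geometric mean = √(0.6383 × 0.6500) = 0.6441.
HTMT = 0.1800 / 0.6441 = 0.279.

0.279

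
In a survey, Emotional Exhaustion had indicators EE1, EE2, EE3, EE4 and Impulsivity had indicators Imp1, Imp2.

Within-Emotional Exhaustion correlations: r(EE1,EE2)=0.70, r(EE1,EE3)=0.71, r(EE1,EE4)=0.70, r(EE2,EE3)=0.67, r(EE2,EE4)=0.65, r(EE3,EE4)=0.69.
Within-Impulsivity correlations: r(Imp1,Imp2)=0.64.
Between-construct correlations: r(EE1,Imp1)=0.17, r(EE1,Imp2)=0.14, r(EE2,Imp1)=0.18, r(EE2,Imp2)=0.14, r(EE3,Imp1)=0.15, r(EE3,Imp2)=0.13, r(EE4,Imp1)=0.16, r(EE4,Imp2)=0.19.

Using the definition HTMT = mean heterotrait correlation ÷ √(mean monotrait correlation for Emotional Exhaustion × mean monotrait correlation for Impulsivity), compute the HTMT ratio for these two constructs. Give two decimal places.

Between-construct mean = 1.26/8 = 0.1575.
Mean within-EE = 4.12/6 = 0.6867; mean within-Imp = 0.64/1 = 0.6400.
Geometric mean = √(0.6867 × 0.6400) = 0.6629.
HTMT = 0.1575 / 0.6629 = 0.24.

0.24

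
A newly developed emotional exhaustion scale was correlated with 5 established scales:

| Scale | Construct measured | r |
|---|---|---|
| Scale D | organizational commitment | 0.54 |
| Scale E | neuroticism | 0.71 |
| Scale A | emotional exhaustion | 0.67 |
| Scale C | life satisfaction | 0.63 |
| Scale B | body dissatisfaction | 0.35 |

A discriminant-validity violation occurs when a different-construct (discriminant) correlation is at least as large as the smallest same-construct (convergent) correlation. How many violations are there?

1

Convergent (same construct = emotional exhaustion): Scale A.
Smallest convergent = 0.67. Discriminant values: 0.54, 0.71, 0.63, 0.35; count ≥ 0.67 → 1.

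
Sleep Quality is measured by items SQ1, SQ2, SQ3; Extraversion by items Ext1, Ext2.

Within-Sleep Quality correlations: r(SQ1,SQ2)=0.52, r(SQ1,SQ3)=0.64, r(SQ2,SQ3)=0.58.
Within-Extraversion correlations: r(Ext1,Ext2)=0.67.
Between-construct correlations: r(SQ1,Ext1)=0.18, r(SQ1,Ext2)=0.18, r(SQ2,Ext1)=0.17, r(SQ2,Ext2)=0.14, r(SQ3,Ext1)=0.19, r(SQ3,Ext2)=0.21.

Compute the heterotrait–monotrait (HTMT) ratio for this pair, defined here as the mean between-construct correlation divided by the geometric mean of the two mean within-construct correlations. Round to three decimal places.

0.286

Mean heterotrait r = 1.07/6 = 0.1783.
Mean within-SQ = 1.74/3 = 0.5800; mean within-Ext = 0.67/1 = 0.6700.
Geometric mean = √(0.5800 × 0.6700) = 0.6234.
HTMT = 0.1783 / 0.6234 = 0.286.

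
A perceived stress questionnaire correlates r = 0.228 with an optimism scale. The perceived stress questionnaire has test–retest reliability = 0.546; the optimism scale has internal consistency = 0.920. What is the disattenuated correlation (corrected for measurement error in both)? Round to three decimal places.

r_true = r_obs / √(r_xx · r_yy) = 0.228 / √(0.546 × 0.920) = 0.228 / √0.502320 = 0.228 / 0.7087 ≈ 0.322.

0.322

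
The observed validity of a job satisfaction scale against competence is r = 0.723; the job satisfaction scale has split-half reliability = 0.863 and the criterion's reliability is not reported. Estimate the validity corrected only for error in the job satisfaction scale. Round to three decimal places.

Single correction: r_c = r_obs / √r_xx = 0.723 / √0.863 = 0.723 / 0.9290 ≈ 0.778.

0.778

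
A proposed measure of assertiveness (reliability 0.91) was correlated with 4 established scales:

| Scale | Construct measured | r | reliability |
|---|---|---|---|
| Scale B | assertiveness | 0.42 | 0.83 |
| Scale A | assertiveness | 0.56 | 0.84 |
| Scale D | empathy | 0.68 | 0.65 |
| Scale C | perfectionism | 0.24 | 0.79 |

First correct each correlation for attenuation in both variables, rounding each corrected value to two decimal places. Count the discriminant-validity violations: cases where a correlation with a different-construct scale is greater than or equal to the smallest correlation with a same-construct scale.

Disattenuated r (r / √(r_scale · r_new)):
  Scale B (conv): 0.42 / √(0.83·0.91) = 0.48
  Scale A (conv): 0.56 / √(0.84·0.91) = 0.64
  Scale D (disc): 0.68 / √(0.65·0.91) = 0.88
  Scale C (disc): 0.24 / √(0.79·0.91) = 0.28
Smallest convergent = 0.48. Discriminant values: 0.88, 0.28; count ≥ 0.48 → 1.

1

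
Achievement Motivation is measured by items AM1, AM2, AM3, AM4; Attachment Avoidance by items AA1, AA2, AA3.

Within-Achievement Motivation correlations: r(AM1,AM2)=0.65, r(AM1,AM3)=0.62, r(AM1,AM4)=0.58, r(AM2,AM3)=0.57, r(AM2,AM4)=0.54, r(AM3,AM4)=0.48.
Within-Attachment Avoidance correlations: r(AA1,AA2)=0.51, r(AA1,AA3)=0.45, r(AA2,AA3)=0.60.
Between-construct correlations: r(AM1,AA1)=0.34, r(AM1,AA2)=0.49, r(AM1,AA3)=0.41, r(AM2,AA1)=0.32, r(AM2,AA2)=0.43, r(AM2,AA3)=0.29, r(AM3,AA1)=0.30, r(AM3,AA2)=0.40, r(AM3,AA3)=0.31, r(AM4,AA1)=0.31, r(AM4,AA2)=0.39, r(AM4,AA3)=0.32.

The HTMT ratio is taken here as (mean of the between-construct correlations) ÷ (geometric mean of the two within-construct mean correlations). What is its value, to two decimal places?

0.66

Mean between = 4.31/12 = 0.3592.
Mean within-AM = 3.44/6 = 0.5733; mean within-AA = 1.56/3 = 0.5200.
Geometric mean = √(0.5733 × 0.5200) = 0.5460.
HTMT = 0.3592 / 0.5460 = 0.66.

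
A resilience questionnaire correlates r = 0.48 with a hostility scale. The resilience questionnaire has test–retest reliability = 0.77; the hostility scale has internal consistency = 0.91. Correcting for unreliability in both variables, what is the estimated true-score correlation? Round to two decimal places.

0.57

r_true = r_obs / √(r_xx · r_yy) = 0.48 / √(0.77 × 0.91) = 0.48 / √0.7007 = 0.48 / 0.8371 ≈ 0.57.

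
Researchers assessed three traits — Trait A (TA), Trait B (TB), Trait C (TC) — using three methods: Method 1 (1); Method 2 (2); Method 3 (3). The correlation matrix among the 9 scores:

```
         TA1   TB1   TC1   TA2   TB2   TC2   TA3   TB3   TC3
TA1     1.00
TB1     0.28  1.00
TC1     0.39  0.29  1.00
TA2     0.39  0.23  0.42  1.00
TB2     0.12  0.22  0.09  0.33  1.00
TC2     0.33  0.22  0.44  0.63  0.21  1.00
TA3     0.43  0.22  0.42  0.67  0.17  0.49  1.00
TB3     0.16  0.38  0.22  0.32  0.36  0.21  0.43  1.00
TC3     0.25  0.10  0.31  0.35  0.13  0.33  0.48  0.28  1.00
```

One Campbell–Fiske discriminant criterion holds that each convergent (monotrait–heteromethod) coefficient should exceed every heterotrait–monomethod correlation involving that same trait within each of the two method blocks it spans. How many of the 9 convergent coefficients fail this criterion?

8

Convergent coefficients and their comparison sets:
TA (methods 1·2): 0.39 vs {0.28, 0.33, 0.39, 0.63} → fail.
TA (methods 1·3): 0.43 vs {0.28, 0.43, 0.39, 0.48} → fail.
TA (methods 2·3): 0.67 vs {0.33, 0.43, 0.63, 0.48} → pass.
TB (methods 1·2): 0.22 vs {0.28, 0.33, 0.29, 0.21} → fail.
TB (methods 1·3): 0.38 vs {0.28, 0.43, 0.29, 0.28} → fail.
TB (methods 2·3): 0.36 vs {0.33, 0.43, 0.21, 0.28} → fail.
TC (methods 1·2): 0.44 vs {0.39, 0.63, 0.29, 0.21} → fail.
TC (methods 1·3): 0.31 vs {0.39, 0.48, 0.29, 0.28} → fail.
TC (methods 2·3): 0.33 vs {0.63, 0.48, 0.21, 0.28} → fail.
8 of 9 fail.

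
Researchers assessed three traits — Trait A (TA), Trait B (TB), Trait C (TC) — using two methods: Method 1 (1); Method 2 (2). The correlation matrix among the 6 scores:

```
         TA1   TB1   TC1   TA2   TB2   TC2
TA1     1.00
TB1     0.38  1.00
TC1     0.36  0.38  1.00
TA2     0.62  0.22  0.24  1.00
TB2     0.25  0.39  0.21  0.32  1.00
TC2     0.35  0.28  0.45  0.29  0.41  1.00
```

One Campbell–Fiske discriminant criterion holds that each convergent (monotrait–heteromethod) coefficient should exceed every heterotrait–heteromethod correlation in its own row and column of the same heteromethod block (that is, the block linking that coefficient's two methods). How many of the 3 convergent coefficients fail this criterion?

Checking each validity diagonal entry against its comparison values:
TA (methods 1·2): 0.62 vs {0.25, 0.22, 0.35, 0.24} → pass.
TB (methods 1·2): 0.39 vs {0.22, 0.25, 0.28, 0.21} → pass.
TC (methods 1·2): 0.45 vs {0.24, 0.35, 0.21, 0.28} → pass.
0 of 3 fail.

0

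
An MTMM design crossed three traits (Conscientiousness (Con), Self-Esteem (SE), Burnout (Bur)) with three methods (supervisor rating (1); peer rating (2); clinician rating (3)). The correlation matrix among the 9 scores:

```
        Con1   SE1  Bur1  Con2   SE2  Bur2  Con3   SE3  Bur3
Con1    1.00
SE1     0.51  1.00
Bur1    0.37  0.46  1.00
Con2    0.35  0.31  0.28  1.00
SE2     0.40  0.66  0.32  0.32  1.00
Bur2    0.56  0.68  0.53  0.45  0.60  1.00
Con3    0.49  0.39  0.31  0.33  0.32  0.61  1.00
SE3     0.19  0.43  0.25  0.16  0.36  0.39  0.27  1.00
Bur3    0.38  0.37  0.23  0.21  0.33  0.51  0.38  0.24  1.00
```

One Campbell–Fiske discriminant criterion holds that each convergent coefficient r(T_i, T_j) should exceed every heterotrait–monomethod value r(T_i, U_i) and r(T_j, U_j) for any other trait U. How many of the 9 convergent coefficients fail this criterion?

Convergent coefficients and their comparison sets:
Con (methods 1·2): 0.35 vs {0.51, 0.32, 0.37, 0.45} → fail.
Con (methods 1·3): 0.49 vs {0.51, 0.27, 0.37, 0.38} → fail.
Con (methods 2·3): 0.33 vs {0.32, 0.27, 0.45, 0.38} → fail.
SE (methods 1·2): 0.66 vs {0.51, 0.32, 0.46, 0.60} → pass.
SE (methods 1·3): 0.43 vs {0.51, 0.27, 0.46, 0.24} → fail.
SE (methods 2·3): 0.36 vs {0.32, 0.27, 0.60, 0.24} → fail.
Bur (methods 1·2): 0.53 vs {0.37, 0.45, 0.46, 0.60} → fail.
Bur (methods 1·3): 0.23 vs {0.37, 0.38, 0.46, 0.24} → fail.
Bur (methods 2·3): 0.51 vs {0.45, 0.38, 0.60, 0.24} → fail.
8 of 9 fail.

8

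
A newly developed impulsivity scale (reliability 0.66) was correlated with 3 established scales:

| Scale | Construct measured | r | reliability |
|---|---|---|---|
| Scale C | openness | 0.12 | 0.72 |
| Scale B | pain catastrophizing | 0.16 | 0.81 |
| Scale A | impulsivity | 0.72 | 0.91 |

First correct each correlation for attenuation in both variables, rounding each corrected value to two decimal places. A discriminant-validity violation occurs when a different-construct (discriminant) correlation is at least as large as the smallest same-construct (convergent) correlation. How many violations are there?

Disattenuated r (r / √(r_scale · r_new)):
  Scale C (disc): 0.12 / √(0.72·0.66) = 0.17
  Scale B (disc): 0.16 / √(0.81·0.66) = 0.22
  Scale A (conv): 0.72 / √(0.91·0.66) = 0.93
Smallest convergent = 0.93. Discriminant values: 0.17, 0.22; count ≥ 0.93 → 0.

0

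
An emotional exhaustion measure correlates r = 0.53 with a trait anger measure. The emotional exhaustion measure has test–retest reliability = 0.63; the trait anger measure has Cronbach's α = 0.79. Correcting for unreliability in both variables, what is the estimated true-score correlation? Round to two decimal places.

r_true = r_obs / √(r_xx · r_yy) = 0.53 / √(0.63 × 0.79) = 0.53 / √0.4977 = 0.53 / 0.7055 ≈ 0.75.

0.75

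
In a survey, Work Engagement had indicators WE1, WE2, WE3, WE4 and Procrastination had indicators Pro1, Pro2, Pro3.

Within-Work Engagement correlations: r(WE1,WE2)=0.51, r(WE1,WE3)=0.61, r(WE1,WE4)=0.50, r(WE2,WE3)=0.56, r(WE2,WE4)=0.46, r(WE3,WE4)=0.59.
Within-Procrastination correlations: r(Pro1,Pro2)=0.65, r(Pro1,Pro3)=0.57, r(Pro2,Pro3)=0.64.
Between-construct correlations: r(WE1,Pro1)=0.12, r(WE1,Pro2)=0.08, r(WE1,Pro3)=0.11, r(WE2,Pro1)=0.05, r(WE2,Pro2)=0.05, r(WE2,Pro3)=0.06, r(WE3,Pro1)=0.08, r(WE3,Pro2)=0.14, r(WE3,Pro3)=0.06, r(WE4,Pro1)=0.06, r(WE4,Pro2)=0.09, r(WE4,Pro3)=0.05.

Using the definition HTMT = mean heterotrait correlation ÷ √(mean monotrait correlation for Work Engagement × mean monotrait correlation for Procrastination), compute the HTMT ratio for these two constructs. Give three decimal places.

Mean between = 0.95/12 = 0.0792.
Mean within-WE = 3.23/6 = 0.5383; mean within-Pro = 1.86/3 = 0.6200.
Geometric mean = √(0.5383 × 0.6200) = 0.5777.
HTMT = 0.0792 / 0.5777 = 0.137.

0.137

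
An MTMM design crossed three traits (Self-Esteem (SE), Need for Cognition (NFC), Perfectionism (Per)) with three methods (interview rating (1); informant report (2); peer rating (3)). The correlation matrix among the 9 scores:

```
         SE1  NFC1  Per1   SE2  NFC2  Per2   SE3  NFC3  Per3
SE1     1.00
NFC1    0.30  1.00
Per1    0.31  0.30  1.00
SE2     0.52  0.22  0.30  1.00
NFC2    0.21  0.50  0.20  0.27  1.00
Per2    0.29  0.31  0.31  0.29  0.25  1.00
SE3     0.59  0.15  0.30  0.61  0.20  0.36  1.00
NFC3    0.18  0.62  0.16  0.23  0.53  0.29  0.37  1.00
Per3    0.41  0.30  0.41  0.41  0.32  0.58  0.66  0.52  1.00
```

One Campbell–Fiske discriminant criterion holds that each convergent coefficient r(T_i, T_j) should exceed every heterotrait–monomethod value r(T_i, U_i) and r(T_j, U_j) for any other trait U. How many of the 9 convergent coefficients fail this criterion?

5

Convergent coefficients and their comparison sets:
SE (methods 1·2): 0.52 vs {0.30, 0.27, 0.31, 0.29} → pass.
SE (methods 1·3): 0.59 vs {0.30, 0.37, 0.31, 0.66} → fail.
SE (methods 2·3): 0.61 vs {0.27, 0.37, 0.29, 0.66} → fail.
NFC (methods 1·2): 0.50 vs {0.30, 0.27, 0.30, 0.25} → pass.
NFC (methods 1·3): 0.62 vs {0.30, 0.37, 0.30, 0.52} → pass.
NFC (methods 2·3): 0.53 vs {0.27, 0.37, 0.25, 0.52} → pass.
Per (methods 1·2): 0.31 vs {0.31, 0.29, 0.30, 0.25} → fail.
Per (methods 1·3): 0.41 vs {0.31, 0.66, 0.30, 0.52} → fail.
Per (methods 2·3): 0.58 vs {0.29, 0.66, 0.25, 0.52} → fail.
5 of 9 fail.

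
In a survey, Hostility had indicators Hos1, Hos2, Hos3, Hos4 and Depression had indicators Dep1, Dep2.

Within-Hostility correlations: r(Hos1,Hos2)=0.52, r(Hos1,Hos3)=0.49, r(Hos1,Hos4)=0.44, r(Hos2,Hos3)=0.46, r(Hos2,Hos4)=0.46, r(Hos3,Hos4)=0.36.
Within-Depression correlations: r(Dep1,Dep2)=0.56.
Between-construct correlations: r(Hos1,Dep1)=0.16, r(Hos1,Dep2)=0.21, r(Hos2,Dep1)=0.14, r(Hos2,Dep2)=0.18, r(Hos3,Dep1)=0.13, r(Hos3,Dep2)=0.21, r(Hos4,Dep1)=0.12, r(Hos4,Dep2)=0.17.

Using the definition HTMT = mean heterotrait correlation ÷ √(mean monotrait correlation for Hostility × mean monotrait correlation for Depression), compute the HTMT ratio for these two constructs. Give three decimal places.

Mean between = 1.32/8 = 0.1650.
Mean within-Hos = 2.73/6 = 0.4550; mean within-Dep = 0.56/1 = 0.5600.
Geometric mean = √(0.4550 × 0.5600) = 0.5048.
HTMT = 0.1650 / 0.5048 = 0.327.

0.327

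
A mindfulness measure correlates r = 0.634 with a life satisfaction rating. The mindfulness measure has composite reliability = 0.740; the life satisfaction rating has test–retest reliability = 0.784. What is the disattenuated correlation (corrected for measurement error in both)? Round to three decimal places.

r_true = r_obs / √(r_xx · r_yy) = 0.634 / √(0.740 × 0.784) = 0.634 / √0.580160 = 0.634 / 0.7617 ≈ 0.832.

0.832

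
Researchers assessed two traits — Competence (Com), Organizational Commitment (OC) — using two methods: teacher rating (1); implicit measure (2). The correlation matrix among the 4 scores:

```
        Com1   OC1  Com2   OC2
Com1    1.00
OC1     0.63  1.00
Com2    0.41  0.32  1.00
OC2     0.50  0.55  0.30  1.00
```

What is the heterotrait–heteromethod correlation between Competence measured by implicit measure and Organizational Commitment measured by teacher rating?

0.32

Different traits and methods: r(Com2, OC1) = 0.32.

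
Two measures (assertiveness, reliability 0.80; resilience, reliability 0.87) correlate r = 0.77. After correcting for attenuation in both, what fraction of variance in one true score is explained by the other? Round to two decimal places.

0.85

Disattenuated r = 0.77 / √(0.80 × 0.87) = 0.77 / 0.8343 = 0.9229.
Shared true-score variance = 0.9229² = 0.8517 ≈ 0.85.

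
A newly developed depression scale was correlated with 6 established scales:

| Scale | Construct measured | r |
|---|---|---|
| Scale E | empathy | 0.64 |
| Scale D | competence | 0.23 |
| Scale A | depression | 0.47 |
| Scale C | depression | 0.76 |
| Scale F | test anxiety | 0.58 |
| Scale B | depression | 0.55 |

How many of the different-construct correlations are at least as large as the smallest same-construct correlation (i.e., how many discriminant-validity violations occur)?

Convergent (same construct = depression): Scale A, Scale C, Scale B.
Smallest convergent = 0.47. Discriminant values: 0.64, 0.23, 0.58; count ≥ 0.47 → 2.

2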